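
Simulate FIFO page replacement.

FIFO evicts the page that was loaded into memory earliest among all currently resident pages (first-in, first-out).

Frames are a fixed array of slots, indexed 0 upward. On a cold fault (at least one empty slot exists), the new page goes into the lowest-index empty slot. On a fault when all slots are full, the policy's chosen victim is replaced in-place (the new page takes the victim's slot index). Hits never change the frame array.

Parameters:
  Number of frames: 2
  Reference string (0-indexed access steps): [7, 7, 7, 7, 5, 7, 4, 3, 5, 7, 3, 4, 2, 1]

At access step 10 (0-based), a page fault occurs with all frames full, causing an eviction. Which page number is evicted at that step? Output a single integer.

Step 0: ref 7 -> FAULT, frames=[7,-]
Step 1: ref 7 -> HIT, frames=[7,-]
Step 2: ref 7 -> HIT, frames=[7,-]
Step 3: ref 7 -> HIT, frames=[7,-]
Step 4: ref 5 -> FAULT, frames=[7,5]
Step 5: ref 7 -> HIT, frames=[7,5]
Step 6: ref 4 -> FAULT, evict 7, frames=[4,5]
Step 7: ref 3 -> FAULT, evict 5, frames=[4,3]
Step 8: ref 5 -> FAULT, evict 4, frames=[5,3]
Step 9: ref 7 -> FAULT, evict 3, frames=[5,7]
Step 10: ref 3 -> FAULT, evict 5, frames=[3,7]
At step 10: evicted page 5

Answer: 5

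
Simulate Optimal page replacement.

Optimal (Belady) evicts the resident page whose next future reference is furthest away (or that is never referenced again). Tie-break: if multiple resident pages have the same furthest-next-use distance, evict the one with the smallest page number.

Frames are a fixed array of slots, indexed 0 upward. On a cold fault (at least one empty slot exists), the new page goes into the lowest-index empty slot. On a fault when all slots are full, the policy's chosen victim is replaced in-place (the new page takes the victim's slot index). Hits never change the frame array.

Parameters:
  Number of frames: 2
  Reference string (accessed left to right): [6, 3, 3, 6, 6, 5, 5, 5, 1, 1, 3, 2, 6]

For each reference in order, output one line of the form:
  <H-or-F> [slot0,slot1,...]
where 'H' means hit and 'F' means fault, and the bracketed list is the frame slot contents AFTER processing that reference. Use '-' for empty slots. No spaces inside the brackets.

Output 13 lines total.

F [6,-]
F [6,3]
H [6,3]
H [6,3]
H [6,3]
F [5,3]
H [5,3]
H [5,3]
F [1,3]
H [1,3]
H [1,3]
F [2,3]
F [6,3]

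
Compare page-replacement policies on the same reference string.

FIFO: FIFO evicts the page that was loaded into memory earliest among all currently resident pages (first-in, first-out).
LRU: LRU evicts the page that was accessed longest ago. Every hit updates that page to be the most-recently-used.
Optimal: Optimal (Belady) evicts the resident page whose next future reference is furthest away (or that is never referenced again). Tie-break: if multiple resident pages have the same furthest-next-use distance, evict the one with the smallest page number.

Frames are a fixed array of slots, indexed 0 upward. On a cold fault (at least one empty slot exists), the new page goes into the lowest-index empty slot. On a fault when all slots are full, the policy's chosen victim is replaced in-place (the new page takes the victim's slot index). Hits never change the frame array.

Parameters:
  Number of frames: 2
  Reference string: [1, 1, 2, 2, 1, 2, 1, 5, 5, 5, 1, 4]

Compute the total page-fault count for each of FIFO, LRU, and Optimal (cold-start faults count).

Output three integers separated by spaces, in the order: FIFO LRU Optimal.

--- FIFO ---
  step 0: ref 1 -> FAULT, frames=[1,-] (faults so far: 1)
  step 1: ref 1 -> HIT, frames=[1,-] (faults so far: 1)
  step 2: ref 2 -> FAULT, frames=[1,2] (faults so far: 2)
  step 3: ref 2 -> HIT, frames=[1,2] (faults so far: 2)
  step 4: ref 1 -> HIT, frames=[1,2] (faults so far: 2)
  step 5: ref 2 -> HIT, frames=[1,2] (faults so far: 2)
  step 6: ref 1 -> HIT, frames=[1,2] (faults so far: 2)
  step 7: ref 5 -> FAULT, evict 1, frames=[5,2] (faults so far: 3)
  step 8: ref 5 -> HIT, frames=[5,2] (faults so far: 3)
  step 9: ref 5 -> HIT, frames=[5,2] (faults so far: 3)
  step 10: ref 1 -> FAULT, evict 2, frames=[5,1] (faults so far: 4)
  step 11: ref 4 -> FAULT, evict 5, frames=[4,1] (faults so far: 5)
  FIFO total faults: 5
--- LRU ---
  step 0: ref 1 -> FAULT, frames=[1,-] (faults so far: 1)
  step 1: ref 1 -> HIT, frames=[1,-] (faults so far: 1)
  step 2: ref 2 -> FAULT, frames=[1,2] (faults so far: 2)
  step 3: ref 2 -> HIT, frames=[1,2] (faults so far: 2)
  step 4: ref 1 -> HIT, frames=[1,2] (faults so far: 2)
  step 5: ref 2 -> HIT, frames=[1,2] (faults so far: 2)
  step 6: ref 1 -> HIT, frames=[1,2] (faults so far: 2)
  step 7: ref 5 -> FAULT, evict 2, frames=[1,5] (faults so far: 3)
  step 8: ref 5 -> HIT, frames=[1,5] (faults so far: 3)
  step 9: ref 5 -> HIT, frames=[1,5] (faults so far: 3)
  step 10: ref 1 -> HIT, frames=[1,5] (faults so far: 3)
  step 11: ref 4 -> FAULT, evict 5, frames=[1,4] (faults so far: 4)
  LRU total faults: 4
--- Optimal ---
  step 0: ref 1 -> FAULT, frames=[1,-] (faults so far: 1)
  step 1: ref 1 -> HIT, frames=[1,-] (faults so far: 1)
  step 2: ref 2 -> FAULT, frames=[1,2] (faults so far: 2)
  step 3: ref 2 -> HIT, frames=[1,2] (faults so far: 2)
  step 4: ref 1 -> HIT, frames=[1,2] (faults so far: 2)
  step 5: ref 2 -> HIT, frames=[1,2] (faults so far: 2)
  step 6: ref 1 -> HIT, frames=[1,2] (faults so far: 2)
  step 7: ref 5 -> FAULT, evict 2, frames=[1,5] (faults so far: 3)
  step 8: ref 5 -> HIT, frames=[1,5] (faults so far: 3)
  step 9: ref 5 -> HIT, frames=[1,5] (faults so far: 3)
  step 10: ref 1 -> HIT, frames=[1,5] (faults so far: 3)
  step 11: ref 4 -> FAULT, evict 1, frames=[4,5] (faults so far: 4)
  Optimal total faults: 4

Answer: 5 4 4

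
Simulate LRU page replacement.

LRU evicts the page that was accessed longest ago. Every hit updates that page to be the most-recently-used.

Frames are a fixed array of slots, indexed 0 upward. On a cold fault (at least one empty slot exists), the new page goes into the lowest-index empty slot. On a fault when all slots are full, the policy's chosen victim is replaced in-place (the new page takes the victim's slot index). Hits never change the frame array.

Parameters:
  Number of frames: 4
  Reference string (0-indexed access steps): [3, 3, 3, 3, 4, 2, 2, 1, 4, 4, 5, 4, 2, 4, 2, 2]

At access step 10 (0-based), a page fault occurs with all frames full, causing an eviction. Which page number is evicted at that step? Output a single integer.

Step 0: ref 3 -> FAULT, frames=[3,-,-,-]
Step 1: ref 3 -> HIT, frames=[3,-,-,-]
Step 2: ref 3 -> HIT, frames=[3,-,-,-]
Step 3: ref 3 -> HIT, frames=[3,-,-,-]
Step 4: ref 4 -> FAULT, frames=[3,4,-,-]
Step 5: ref 2 -> FAULT, frames=[3,4,2,-]
Step 6: ref 2 -> HIT, frames=[3,4,2,-]
Step 7: ref 1 -> FAULT, frames=[3,4,2,1]
Step 8: ref 4 -> HIT, frames=[3,4,2,1]
Step 9: ref 4 -> HIT, frames=[3,4,2,1]
Step 10: ref 5 -> FAULT, evict 3, frames=[5,4,2,1]
At step 10: evicted page 3

Answer: 3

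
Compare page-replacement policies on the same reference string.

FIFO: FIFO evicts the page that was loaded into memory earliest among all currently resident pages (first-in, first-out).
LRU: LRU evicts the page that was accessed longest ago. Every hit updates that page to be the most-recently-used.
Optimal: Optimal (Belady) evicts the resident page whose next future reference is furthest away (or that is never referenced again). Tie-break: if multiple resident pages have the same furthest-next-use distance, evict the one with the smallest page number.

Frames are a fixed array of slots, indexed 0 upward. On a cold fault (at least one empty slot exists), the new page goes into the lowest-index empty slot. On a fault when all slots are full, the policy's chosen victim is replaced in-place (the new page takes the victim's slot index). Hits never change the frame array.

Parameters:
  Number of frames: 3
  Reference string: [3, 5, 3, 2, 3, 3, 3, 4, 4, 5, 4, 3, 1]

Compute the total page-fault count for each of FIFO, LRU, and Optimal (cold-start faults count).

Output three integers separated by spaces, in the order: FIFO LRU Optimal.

--- FIFO ---
  step 0: ref 3 -> FAULT, frames=[3,-,-] (faults so far: 1)
  step 1: ref 5 -> FAULT, frames=[3,5,-] (faults so far: 2)
  step 2: ref 3 -> HIT, frames=[3,5,-] (faults so far: 2)
  step 3: ref 2 -> FAULT, frames=[3,5,2] (faults so far: 3)
  step 4: ref 3 -> HIT, frames=[3,5,2] (faults so far: 3)
  step 5: ref 3 -> HIT, frames=[3,5,2] (faults so far: 3)
  step 6: ref 3 -> HIT, frames=[3,5,2] (faults so far: 3)
  step 7: ref 4 -> FAULT, evict 3, frames=[4,5,2] (faults so far: 4)
  step 8: ref 4 -> HIT, frames=[4,5,2] (faults so far: 4)
  step 9: ref 5 -> HIT, frames=[4,5,2] (faults so far: 4)
  step 10: ref 4 -> HIT, frames=[4,5,2] (faults so far: 4)
  step 11: ref 3 -> FAULT, evict 5, frames=[4,3,2] (faults so far: 5)
  step 12: ref 1 -> FAULT, evict 2, frames=[4,3,1] (faults so far: 6)
  FIFO total faults: 6
--- LRU ---
  step 0: ref 3 -> FAULT, frames=[3,-,-] (faults so far: 1)
  step 1: ref 5 -> FAULT, frames=[3,5,-] (faults so far: 2)
  step 2: ref 3 -> HIT, frames=[3,5,-] (faults so far: 2)
  step 3: ref 2 -> FAULT, frames=[3,5,2] (faults so far: 3)
  step 4: ref 3 -> HIT, frames=[3,5,2] (faults so far: 3)
  step 5: ref 3 -> HIT, frames=[3,5,2] (faults so far: 3)
  step 6: ref 3 -> HIT, frames=[3,5,2] (faults so far: 3)
  step 7: ref 4 -> FAULT, evict 5, frames=[3,4,2] (faults so far: 4)
  step 8: ref 4 -> HIT, frames=[3,4,2] (faults so far: 4)
  step 9: ref 5 -> FAULT, evict 2, frames=[3,4,5] (faults so far: 5)
  step 10: ref 4 -> HIT, frames=[3,4,5] (faults so far: 5)
  step 11: ref 3 -> HIT, frames=[3,4,5] (faults so far: 5)
  step 12: ref 1 -> FAULT, evict 5, frames=[3,4,1] (faults so far: 6)
  LRU total faults: 6
--- Optimal ---
  step 0: ref 3 -> FAULT, frames=[3,-,-] (faults so far: 1)
  step 1: ref 5 -> FAULT, frames=[3,5,-] (faults so far: 2)
  step 2: ref 3 -> HIT, frames=[3,5,-] (faults so far: 2)
  step 3: ref 2 -> FAULT, frames=[3,5,2] (faults so far: 3)
  step 4: ref 3 -> HIT, frames=[3,5,2] (faults so far: 3)
  step 5: ref 3 -> HIT, frames=[3,5,2] (faults so far: 3)
  step 6: ref 3 -> HIT, frames=[3,5,2] (faults so far: 3)
  step 7: ref 4 -> FAULT, evict 2, frames=[3,5,4] (faults so far: 4)
  step 8: ref 4 -> HIT, frames=[3,5,4] (faults so far: 4)
  step 9: ref 5 -> HIT, frames=[3,5,4] (faults so far: 4)
  step 10: ref 4 -> HIT, frames=[3,5,4] (faults so far: 4)
  step 11: ref 3 -> HIT, frames=[3,5,4] (faults so far: 4)
  step 12: ref 1 -> FAULT, evict 3, frames=[1,5,4] (faults so far: 5)
  Optimal total faults: 5

Answer: 6 6 5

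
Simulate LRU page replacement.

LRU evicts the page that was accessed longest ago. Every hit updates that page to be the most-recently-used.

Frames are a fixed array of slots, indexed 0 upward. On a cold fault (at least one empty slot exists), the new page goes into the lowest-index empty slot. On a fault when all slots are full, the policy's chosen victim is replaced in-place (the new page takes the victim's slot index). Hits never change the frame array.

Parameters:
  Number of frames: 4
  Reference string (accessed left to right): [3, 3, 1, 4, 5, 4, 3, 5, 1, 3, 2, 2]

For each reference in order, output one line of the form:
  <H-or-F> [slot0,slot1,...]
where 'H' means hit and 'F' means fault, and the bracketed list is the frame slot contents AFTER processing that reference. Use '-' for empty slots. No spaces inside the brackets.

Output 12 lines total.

F [3,-,-,-]
H [3,-,-,-]
F [3,1,-,-]
F [3,1,4,-]
F [3,1,4,5]
H [3,1,4,5]
H [3,1,4,5]
H [3,1,4,5]
H [3,1,4,5]
H [3,1,4,5]
F [3,1,2,5]
H [3,1,2,5]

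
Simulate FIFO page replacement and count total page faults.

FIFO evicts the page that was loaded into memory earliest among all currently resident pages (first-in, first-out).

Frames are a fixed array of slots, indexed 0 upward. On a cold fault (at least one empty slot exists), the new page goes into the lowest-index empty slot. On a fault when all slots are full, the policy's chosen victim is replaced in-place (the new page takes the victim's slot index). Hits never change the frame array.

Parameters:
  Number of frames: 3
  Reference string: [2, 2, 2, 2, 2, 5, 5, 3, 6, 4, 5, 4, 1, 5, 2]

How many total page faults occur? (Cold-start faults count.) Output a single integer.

Step 0: ref 2 → FAULT, frames=[2,-,-]
Step 1: ref 2 → HIT, frames=[2,-,-]
Step 2: ref 2 → HIT, frames=[2,-,-]
Step 3: ref 2 → HIT, frames=[2,-,-]
Step 4: ref 2 → HIT, frames=[2,-,-]
Step 5: ref 5 → FAULT, frames=[2,5,-]
Step 6: ref 5 → HIT, frames=[2,5,-]
Step 7: ref 3 → FAULT, frames=[2,5,3]
Step 8: ref 6 → FAULT (evict 2), frames=[6,5,3]
Step 9: ref 4 → FAULT (evict 5), frames=[6,4,3]
Step 10: ref 5 → FAULT (evict 3), frames=[6,4,5]
Step 11: ref 4 → HIT, frames=[6,4,5]
Step 12: ref 1 → FAULT (evict 6), frames=[1,4,5]
Step 13: ref 5 → HIT, frames=[1,4,5]
Step 14: ref 2 → FAULT (evict 4), frames=[1,2,5]
Total faults: 8

Answer: 8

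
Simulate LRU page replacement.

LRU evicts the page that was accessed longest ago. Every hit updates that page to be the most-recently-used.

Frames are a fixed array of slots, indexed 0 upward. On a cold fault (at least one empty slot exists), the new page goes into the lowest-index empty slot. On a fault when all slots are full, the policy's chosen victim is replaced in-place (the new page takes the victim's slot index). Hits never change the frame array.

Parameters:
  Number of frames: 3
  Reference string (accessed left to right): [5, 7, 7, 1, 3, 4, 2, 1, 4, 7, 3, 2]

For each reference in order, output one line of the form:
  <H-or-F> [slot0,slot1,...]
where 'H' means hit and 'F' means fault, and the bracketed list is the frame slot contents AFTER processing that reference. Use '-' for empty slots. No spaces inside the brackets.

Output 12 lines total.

F [5,-,-]
F [5,7,-]
H [5,7,-]
F [5,7,1]
F [3,7,1]
F [3,4,1]
F [3,4,2]
F [1,4,2]
H [1,4,2]
F [1,4,7]
F [3,4,7]
F [3,2,7]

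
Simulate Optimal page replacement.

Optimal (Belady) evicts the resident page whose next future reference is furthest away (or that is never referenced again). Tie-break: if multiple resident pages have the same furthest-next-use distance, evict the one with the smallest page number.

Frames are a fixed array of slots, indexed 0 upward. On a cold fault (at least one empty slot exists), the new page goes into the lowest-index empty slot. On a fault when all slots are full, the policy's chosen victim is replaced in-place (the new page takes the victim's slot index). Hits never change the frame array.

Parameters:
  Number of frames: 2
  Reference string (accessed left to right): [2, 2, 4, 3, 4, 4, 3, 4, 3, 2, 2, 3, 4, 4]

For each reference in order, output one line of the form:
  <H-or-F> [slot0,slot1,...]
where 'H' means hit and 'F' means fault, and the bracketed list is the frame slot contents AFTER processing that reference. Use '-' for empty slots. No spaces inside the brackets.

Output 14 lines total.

F [2,-]
H [2,-]
F [2,4]
F [3,4]
H [3,4]
H [3,4]
H [3,4]
H [3,4]
H [3,4]
F [3,2]
H [3,2]
H [3,2]
F [3,4]
H [3,4]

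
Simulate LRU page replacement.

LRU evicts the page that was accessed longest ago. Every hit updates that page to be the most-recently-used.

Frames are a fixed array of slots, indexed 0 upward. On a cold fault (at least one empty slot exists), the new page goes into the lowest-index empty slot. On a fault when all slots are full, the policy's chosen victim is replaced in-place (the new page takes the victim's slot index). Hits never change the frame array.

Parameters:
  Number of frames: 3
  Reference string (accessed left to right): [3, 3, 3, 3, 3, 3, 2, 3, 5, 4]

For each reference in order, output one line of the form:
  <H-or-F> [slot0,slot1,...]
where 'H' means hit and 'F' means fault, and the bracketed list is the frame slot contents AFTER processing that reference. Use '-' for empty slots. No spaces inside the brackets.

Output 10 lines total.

F [3,-,-]
H [3,-,-]
H [3,-,-]
H [3,-,-]
H [3,-,-]
H [3,-,-]
F [3,2,-]
H [3,2,-]
F [3,2,5]
F [3,4,5]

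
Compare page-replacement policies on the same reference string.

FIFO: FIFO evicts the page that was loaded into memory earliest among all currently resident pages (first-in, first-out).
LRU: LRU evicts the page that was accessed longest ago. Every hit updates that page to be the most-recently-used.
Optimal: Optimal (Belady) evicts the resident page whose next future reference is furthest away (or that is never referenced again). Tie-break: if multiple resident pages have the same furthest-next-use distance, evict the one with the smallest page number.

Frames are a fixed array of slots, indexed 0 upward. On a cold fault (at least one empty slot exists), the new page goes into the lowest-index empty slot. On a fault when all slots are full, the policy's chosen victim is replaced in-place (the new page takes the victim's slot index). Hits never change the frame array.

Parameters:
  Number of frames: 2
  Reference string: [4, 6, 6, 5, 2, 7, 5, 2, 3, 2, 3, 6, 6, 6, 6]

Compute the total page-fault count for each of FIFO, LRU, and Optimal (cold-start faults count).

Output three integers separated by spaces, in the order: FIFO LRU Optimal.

Answer: 9 9 8

Derivation:
--- FIFO ---
  step 0: ref 4 -> FAULT, frames=[4,-] (faults so far: 1)
  step 1: ref 6 -> FAULT, frames=[4,6] (faults so far: 2)
  step 2: ref 6 -> HIT, frames=[4,6] (faults so far: 2)
  step 3: ref 5 -> FAULT, evict 4, frames=[5,6] (faults so far: 3)
  step 4: ref 2 -> FAULT, evict 6, frames=[5,2] (faults so far: 4)
  step 5: ref 7 -> FAULT, evict 5, frames=[7,2] (faults so far: 5)
  step 6: ref 5 -> FAULT, evict 2, frames=[7,5] (faults so far: 6)
  step 7: ref 2 -> FAULT, evict 7, frames=[2,5] (faults so far: 7)
  step 8: ref 3 -> FAULT, evict 5, frames=[2,3] (faults so far: 8)
  step 9: ref 2 -> HIT, frames=[2,3] (faults so far: 8)
  step 10: ref 3 -> HIT, frames=[2,3] (faults so far: 8)
  step 11: ref 6 -> FAULT, evict 2, frames=[6,3] (faults so far: 9)
  step 12: ref 6 -> HIT, frames=[6,3] (faults so far: 9)
  step 13: ref 6 -> HIT, frames=[6,3] (faults so far: 9)
  step 14: ref 6 -> HIT, frames=[6,3] (faults so far: 9)
  FIFO total faults: 9
--- LRU ---
  step 0: ref 4 -> FAULT, frames=[4,-] (faults so far: 1)
  step 1: ref 6 -> FAULT, frames=[4,6] (faults so far: 2)
  step 2: ref 6 -> HIT, frames=[4,6] (faults so far: 2)
  step 3: ref 5 -> FAULT, evict 4, frames=[5,6] (faults so far: 3)
  step 4: ref 2 -> FAULT, evict 6, frames=[5,2] (faults so far: 4)
  step 5: ref 7 -> FAULT, evict 5, frames=[7,2] (faults so far: 5)
  step 6: ref 5 -> FAULT, evict 2, frames=[7,5] (faults so far: 6)
  step 7: ref 2 -> FAULT, evict 7, frames=[2,5] (faults so far: 7)
  step 8: ref 3 -> FAULT, evict 5, frames=[2,3] (faults so far: 8)
  step 9: ref 2 -> HIT, frames=[2,3] (faults so far: 8)
  step 10: ref 3 -> HIT, frames=[2,3] (faults so far: 8)
  step 11: ref 6 -> FAULT, evict 2, frames=[6,3] (faults so far: 9)
  step 12: ref 6 -> HIT, frames=[6,3] (faults so far: 9)
  step 13: ref 6 -> HIT, frames=[6,3] (faults so far: 9)
  step 14: ref 6 -> HIT, frames=[6,3] (faults so far: 9)
  LRU total faults: 9
--- Optimal ---
  step 0: ref 4 -> FAULT, frames=[4,-] (faults so far: 1)
  step 1: ref 6 -> FAULT, frames=[4,6] (faults so far: 2)
  step 2: ref 6 -> HIT, frames=[4,6] (faults so far: 2)
  step 3: ref 5 -> FAULT, evict 4, frames=[5,6] (faults so far: 3)
  step 4: ref 2 -> FAULT, evict 6, frames=[5,2] (faults so far: 4)
  step 5: ref 7 -> FAULT, evict 2, frames=[5,7] (faults so far: 5)
  step 6: ref 5 -> HIT, frames=[5,7] (faults so far: 5)
  step 7: ref 2 -> FAULT, evict 5, frames=[2,7] (faults so far: 6)
  step 8: ref 3 -> FAULT, evict 7, frames=[2,3] (faults so far: 7)
  step 9: ref 2 -> HIT, frames=[2,3] (faults so far: 7)
  step 10: ref 3 -> HIT, frames=[2,3] (faults so far: 7)
  step 11: ref 6 -> FAULT, evict 2, frames=[6,3] (faults so far: 8)
  step 12: ref 6 -> HIT, frames=[6,3] (faults so far: 8)
  step 13: ref 6 -> HIT, frames=[6,3] (faults so far: 8)
  step 14: ref 6 -> HIT, frames=[6,3] (faults so far: 8)
  Optimal total faults: 8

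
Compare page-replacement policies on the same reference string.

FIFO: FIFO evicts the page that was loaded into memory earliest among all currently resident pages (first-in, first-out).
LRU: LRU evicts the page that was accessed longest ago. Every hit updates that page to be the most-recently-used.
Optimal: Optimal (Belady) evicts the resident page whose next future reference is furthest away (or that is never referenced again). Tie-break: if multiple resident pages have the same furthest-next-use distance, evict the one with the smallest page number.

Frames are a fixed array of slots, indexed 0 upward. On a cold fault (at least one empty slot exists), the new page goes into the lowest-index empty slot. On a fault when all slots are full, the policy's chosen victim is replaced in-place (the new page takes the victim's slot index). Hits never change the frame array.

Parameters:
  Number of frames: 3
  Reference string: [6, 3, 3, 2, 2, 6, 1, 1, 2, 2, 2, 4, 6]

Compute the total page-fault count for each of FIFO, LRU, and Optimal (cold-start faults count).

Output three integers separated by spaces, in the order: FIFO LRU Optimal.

Answer: 6 6 5

Derivation:
--- FIFO ---
  step 0: ref 6 -> FAULT, frames=[6,-,-] (faults so far: 1)
  step 1: ref 3 -> FAULT, frames=[6,3,-] (faults so far: 2)
  step 2: ref 3 -> HIT, frames=[6,3,-] (faults so far: 2)
  step 3: ref 2 -> FAULT, frames=[6,3,2] (faults so far: 3)
  step 4: ref 2 -> HIT, frames=[6,3,2] (faults so far: 3)
  step 5: ref 6 -> HIT, frames=[6,3,2] (faults so far: 3)
  step 6: ref 1 -> FAULT, evict 6, frames=[1,3,2] (faults so far: 4)
  step 7: ref 1 -> HIT, frames=[1,3,2] (faults so far: 4)
  step 8: ref 2 -> HIT, frames=[1,3,2] (faults so far: 4)
  step 9: ref 2 -> HIT, frames=[1,3,2] (faults so far: 4)
  step 10: ref 2 -> HIT, frames=[1,3,2] (faults so far: 4)
  step 11: ref 4 -> FAULT, evict 3, frames=[1,4,2] (faults so far: 5)
  step 12: ref 6 -> FAULT, evict 2, frames=[1,4,6] (faults so far: 6)
  FIFO total faults: 6
--- LRU ---
  step 0: ref 6 -> FAULT, frames=[6,-,-] (faults so far: 1)
  step 1: ref 3 -> FAULT, frames=[6,3,-] (faults so far: 2)
  step 2: ref 3 -> HIT, frames=[6,3,-] (faults so far: 2)
  step 3: ref 2 -> FAULT, frames=[6,3,2] (faults so far: 3)
  step 4: ref 2 -> HIT, frames=[6,3,2] (faults so far: 3)
  step 5: ref 6 -> HIT, frames=[6,3,2] (faults so far: 3)
  step 6: ref 1 -> FAULT, evict 3, frames=[6,1,2] (faults so far: 4)
  step 7: ref 1 -> HIT, frames=[6,1,2] (faults so far: 4)
  step 8: ref 2 -> HIT, frames=[6,1,2] (faults so far: 4)
  step 9: ref 2 -> HIT, frames=[6,1,2] (faults so far: 4)
  step 10: ref 2 -> HIT, frames=[6,1,2] (faults so far: 4)
  step 11: ref 4 -> FAULT, evict 6, frames=[4,1,2] (faults so far: 5)
  step 12: ref 6 -> FAULT, evict 1, frames=[4,6,2] (faults so far: 6)
  LRU total faults: 6
--- Optimal ---
  step 0: ref 6 -> FAULT, frames=[6,-,-] (faults so far: 1)
  step 1: ref 3 -> FAULT, frames=[6,3,-] (faults so far: 2)
  step 2: ref 3 -> HIT, frames=[6,3,-] (faults so far: 2)
  step 3: ref 2 -> FAULT, frames=[6,3,2] (faults so far: 3)
  step 4: ref 2 -> HIT, frames=[6,3,2] (faults so far: 3)
  step 5: ref 6 -> HIT, frames=[6,3,2] (faults so far: 3)
  step 6: ref 1 -> FAULT, evict 3, frames=[6,1,2] (faults so far: 4)
  step 7: ref 1 -> HIT, frames=[6,1,2] (faults so far: 4)
  step 8: ref 2 -> HIT, frames=[6,1,2] (faults so far: 4)
  step 9: ref 2 -> HIT, frames=[6,1,2] (faults so far: 4)
  step 10: ref 2 -> HIT, frames=[6,1,2] (faults so far: 4)
  step 11: ref 4 -> FAULT, evict 1, frames=[6,4,2] (faults so far: 5)
  step 12: ref 6 -> HIT, frames=[6,4,2] (faults so far: 5)
  Optimal total faults: 5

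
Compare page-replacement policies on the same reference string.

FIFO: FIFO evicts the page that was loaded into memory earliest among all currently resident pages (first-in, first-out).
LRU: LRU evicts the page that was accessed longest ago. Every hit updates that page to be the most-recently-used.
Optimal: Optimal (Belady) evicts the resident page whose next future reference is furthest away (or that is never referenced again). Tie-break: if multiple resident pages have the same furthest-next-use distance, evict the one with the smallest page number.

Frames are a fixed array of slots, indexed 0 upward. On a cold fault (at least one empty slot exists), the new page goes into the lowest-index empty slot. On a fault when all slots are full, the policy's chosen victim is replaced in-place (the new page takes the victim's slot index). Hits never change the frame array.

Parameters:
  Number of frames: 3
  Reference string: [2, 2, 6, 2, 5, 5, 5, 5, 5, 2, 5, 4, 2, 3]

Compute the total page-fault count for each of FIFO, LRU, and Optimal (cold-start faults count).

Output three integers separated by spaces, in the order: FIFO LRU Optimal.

Answer: 6 5 5

Derivation:
--- FIFO ---
  step 0: ref 2 -> FAULT, frames=[2,-,-] (faults so far: 1)
  step 1: ref 2 -> HIT, frames=[2,-,-] (faults so far: 1)
  step 2: ref 6 -> FAULT, frames=[2,6,-] (faults so far: 2)
  step 3: ref 2 -> HIT, frames=[2,6,-] (faults so far: 2)
  step 4: ref 5 -> FAULT, frames=[2,6,5] (faults so far: 3)
  step 5: ref 5 -> HIT, frames=[2,6,5] (faults so far: 3)
  step 6: ref 5 -> HIT, frames=[2,6,5] (faults so far: 3)
  step 7: ref 5 -> HIT, frames=[2,6,5] (faults so far: 3)
  step 8: ref 5 -> HIT, frames=[2,6,5] (faults so far: 3)
  step 9: ref 2 -> HIT, frames=[2,6,5] (faults so far: 3)
  step 10: ref 5 -> HIT, frames=[2,6,5] (faults so far: 3)
  step 11: ref 4 -> FAULT, evict 2, frames=[4,6,5] (faults so far: 4)
  step 12: ref 2 -> FAULT, evict 6, frames=[4,2,5] (faults so far: 5)
  step 13: ref 3 -> FAULT, evict 5, frames=[4,2,3] (faults so far: 6)
  FIFO total faults: 6
--- LRU ---
  step 0: ref 2 -> FAULT, frames=[2,-,-] (faults so far: 1)
  step 1: ref 2 -> HIT, frames=[2,-,-] (faults so far: 1)
  step 2: ref 6 -> FAULT, frames=[2,6,-] (faults so far: 2)
  step 3: ref 2 -> HIT, frames=[2,6,-] (faults so far: 2)
  step 4: ref 5 -> FAULT, frames=[2,6,5] (faults so far: 3)
  step 5: ref 5 -> HIT, frames=[2,6,5] (faults so far: 3)
  step 6: ref 5 -> HIT, frames=[2,6,5] (faults so far: 3)
  step 7: ref 5 -> HIT, frames=[2,6,5] (faults so far: 3)
  step 8: ref 5 -> HIT, frames=[2,6,5] (faults so far: 3)
  step 9: ref 2 -> HIT, frames=[2,6,5] (faults so far: 3)
  step 10: ref 5 -> HIT, frames=[2,6,5] (faults so far: 3)
  step 11: ref 4 -> FAULT, evict 6, frames=[2,4,5] (faults so far: 4)
  step 12: ref 2 -> HIT, frames=[2,4,5] (faults so far: 4)
  step 13: ref 3 -> FAULT, evict 5, frames=[2,4,3] (faults so far: 5)
  LRU total faults: 5
--- Optimal ---
  step 0: ref 2 -> FAULT, frames=[2,-,-] (faults so far: 1)
  step 1: ref 2 -> HIT, frames=[2,-,-] (faults so far: 1)
  step 2: ref 6 -> FAULT, frames=[2,6,-] (faults so far: 2)
  step 3: ref 2 -> HIT, frames=[2,6,-] (faults so far: 2)
  step 4: ref 5 -> FAULT, frames=[2,6,5] (faults so far: 3)
  step 5: ref 5 -> HIT, frames=[2,6,5] (faults so far: 3)
  step 6: ref 5 -> HIT, frames=[2,6,5] (faults so far: 3)
  step 7: ref 5 -> HIT, frames=[2,6,5] (faults so far: 3)
  step 8: ref 5 -> HIT, frames=[2,6,5] (faults so far: 3)
  step 9: ref 2 -> HIT, frames=[2,6,5] (faults so far: 3)
  step 10: ref 5 -> HIT, frames=[2,6,5] (faults so far: 3)
  step 11: ref 4 -> FAULT, evict 5, frames=[2,6,4] (faults so far: 4)
  step 12: ref 2 -> HIT, frames=[2,6,4] (faults so far: 4)
  step 13: ref 3 -> FAULT, evict 2, frames=[3,6,4] (faults so far: 5)
  Optimal total faults: 5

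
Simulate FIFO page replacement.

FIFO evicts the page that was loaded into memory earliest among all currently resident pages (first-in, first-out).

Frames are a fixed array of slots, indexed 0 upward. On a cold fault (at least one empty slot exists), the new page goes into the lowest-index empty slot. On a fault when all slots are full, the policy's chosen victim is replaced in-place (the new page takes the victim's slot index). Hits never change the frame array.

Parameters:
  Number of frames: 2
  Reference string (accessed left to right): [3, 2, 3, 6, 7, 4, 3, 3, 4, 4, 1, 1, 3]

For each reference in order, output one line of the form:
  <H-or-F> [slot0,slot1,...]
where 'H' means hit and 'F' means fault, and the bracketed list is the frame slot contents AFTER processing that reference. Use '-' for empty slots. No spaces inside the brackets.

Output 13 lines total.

F [3,-]
F [3,2]
H [3,2]
F [6,2]
F [6,7]
F [4,7]
F [4,3]
H [4,3]
H [4,3]
H [4,3]
F [1,3]
H [1,3]
H [1,3]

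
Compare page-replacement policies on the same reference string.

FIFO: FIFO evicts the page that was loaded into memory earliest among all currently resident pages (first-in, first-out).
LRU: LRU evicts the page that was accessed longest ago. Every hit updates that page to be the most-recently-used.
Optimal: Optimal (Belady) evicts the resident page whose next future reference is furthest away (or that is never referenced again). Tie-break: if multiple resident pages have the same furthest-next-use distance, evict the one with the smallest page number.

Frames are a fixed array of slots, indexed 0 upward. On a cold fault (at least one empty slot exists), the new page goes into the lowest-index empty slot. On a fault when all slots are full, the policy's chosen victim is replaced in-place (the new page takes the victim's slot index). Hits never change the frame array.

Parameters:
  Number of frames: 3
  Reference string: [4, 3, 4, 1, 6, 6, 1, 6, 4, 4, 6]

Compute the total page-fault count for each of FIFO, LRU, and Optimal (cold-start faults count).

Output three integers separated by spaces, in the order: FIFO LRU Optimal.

--- FIFO ---
  step 0: ref 4 -> FAULT, frames=[4,-,-] (faults so far: 1)
  step 1: ref 3 -> FAULT, frames=[4,3,-] (faults so far: 2)
  step 2: ref 4 -> HIT, frames=[4,3,-] (faults so far: 2)
  step 3: ref 1 -> FAULT, frames=[4,3,1] (faults so far: 3)
  step 4: ref 6 -> FAULT, evict 4, frames=[6,3,1] (faults so far: 4)
  step 5: ref 6 -> HIT, frames=[6,3,1] (faults so far: 4)
  step 6: ref 1 -> HIT, frames=[6,3,1] (faults so far: 4)
  step 7: ref 6 -> HIT, frames=[6,3,1] (faults so far: 4)
  step 8: ref 4 -> FAULT, evict 3, frames=[6,4,1] (faults so far: 5)
  step 9: ref 4 -> HIT, frames=[6,4,1] (faults so far: 5)
  step 10: ref 6 -> HIT, frames=[6,4,1] (faults so far: 5)
  FIFO total faults: 5
--- LRU ---
  step 0: ref 4 -> FAULT, frames=[4,-,-] (faults so far: 1)
  step 1: ref 3 -> FAULT, frames=[4,3,-] (faults so far: 2)
  step 2: ref 4 -> HIT, frames=[4,3,-] (faults so far: 2)
  step 3: ref 1 -> FAULT, frames=[4,3,1] (faults so far: 3)
  step 4: ref 6 -> FAULT, evict 3, frames=[4,6,1] (faults so far: 4)
  step 5: ref 6 -> HIT, frames=[4,6,1] (faults so far: 4)
  step 6: ref 1 -> HIT, frames=[4,6,1] (faults so far: 4)
  step 7: ref 6 -> HIT, frames=[4,6,1] (faults so far: 4)
  step 8: ref 4 -> HIT, frames=[4,6,1] (faults so far: 4)
  step 9: ref 4 -> HIT, frames=[4,6,1] (faults so far: 4)
  step 10: ref 6 -> HIT, frames=[4,6,1] (faults so far: 4)
  LRU total faults: 4
--- Optimal ---
  step 0: ref 4 -> FAULT, frames=[4,-,-] (faults so far: 1)
  step 1: ref 3 -> FAULT, frames=[4,3,-] (faults so far: 2)
  step 2: ref 4 -> HIT, frames=[4,3,-] (faults so far: 2)
  step 3: ref 1 -> FAULT, frames=[4,3,1] (faults so far: 3)
  step 4: ref 6 -> FAULT, evict 3, frames=[4,6,1] (faults so far: 4)
  step 5: ref 6 -> HIT, frames=[4,6,1] (faults so far: 4)
  step 6: ref 1 -> HIT, frames=[4,6,1] (faults so far: 4)
  step 7: ref 6 -> HIT, frames=[4,6,1] (faults so far: 4)
  step 8: ref 4 -> HIT, frames=[4,6,1] (faults so far: 4)
  step 9: ref 4 -> HIT, frames=[4,6,1] (faults so far: 4)
  step 10: ref 6 -> HIT, frames=[4,6,1] (faults so far: 4)
  Optimal total faults: 4

Answer: 5 4 4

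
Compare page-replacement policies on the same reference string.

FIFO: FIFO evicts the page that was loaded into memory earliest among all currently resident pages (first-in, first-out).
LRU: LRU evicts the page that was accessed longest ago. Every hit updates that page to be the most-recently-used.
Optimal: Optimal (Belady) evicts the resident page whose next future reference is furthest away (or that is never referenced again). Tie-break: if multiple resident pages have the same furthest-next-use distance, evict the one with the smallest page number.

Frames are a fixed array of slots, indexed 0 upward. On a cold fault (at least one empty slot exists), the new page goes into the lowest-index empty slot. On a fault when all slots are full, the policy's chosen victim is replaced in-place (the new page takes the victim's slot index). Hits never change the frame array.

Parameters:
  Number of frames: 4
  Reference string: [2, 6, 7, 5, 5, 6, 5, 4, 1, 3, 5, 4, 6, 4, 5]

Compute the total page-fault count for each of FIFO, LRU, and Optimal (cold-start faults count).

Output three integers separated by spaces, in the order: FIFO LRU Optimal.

Answer: 9 8 7

Derivation:
--- FIFO ---
  step 0: ref 2 -> FAULT, frames=[2,-,-,-] (faults so far: 1)
  step 1: ref 6 -> FAULT, frames=[2,6,-,-] (faults so far: 2)
  step 2: ref 7 -> FAULT, frames=[2,6,7,-] (faults so far: 3)
  step 3: ref 5 -> FAULT, frames=[2,6,7,5] (faults so far: 4)
  step 4: ref 5 -> HIT, frames=[2,6,7,5] (faults so far: 4)
  step 5: ref 6 -> HIT, frames=[2,6,7,5] (faults so far: 4)
  step 6: ref 5 -> HIT, frames=[2,6,7,5] (faults so far: 4)
  step 7: ref 4 -> FAULT, evict 2, frames=[4,6,7,5] (faults so far: 5)
  step 8: ref 1 -> FAULT, evict 6, frames=[4,1,7,5] (faults so far: 6)
  step 9: ref 3 -> FAULT, evict 7, frames=[4,1,3,5] (faults so far: 7)
  step 10: ref 5 -> HIT, frames=[4,1,3,5] (faults so far: 7)
  step 11: ref 4 -> HIT, frames=[4,1,3,5] (faults so far: 7)
  step 12: ref 6 -> FAULT, evict 5, frames=[4,1,3,6] (faults so far: 8)
  step 13: ref 4 -> HIT, frames=[4,1,3,6] (faults so far: 8)
  step 14: ref 5 -> FAULT, evict 4, frames=[5,1,3,6] (faults so far: 9)
  FIFO total faults: 9
--- LRU ---
  step 0: ref 2 -> FAULT, frames=[2,-,-,-] (faults so far: 1)
  step 1: ref 6 -> FAULT, frames=[2,6,-,-] (faults so far: 2)
  step 2: ref 7 -> FAULT, frames=[2,6,7,-] (faults so far: 3)
  step 3: ref 5 -> FAULT, frames=[2,6,7,5] (faults so far: 4)
  step 4: ref 5 -> HIT, frames=[2,6,7,5] (faults so far: 4)
  step 5: ref 6 -> HIT, frames=[2,6,7,5] (faults so far: 4)
  step 6: ref 5 -> HIT, frames=[2,6,7,5] (faults so far: 4)
  step 7: ref 4 -> FAULT, evict 2, frames=[4,6,7,5] (faults so far: 5)
  step 8: ref 1 -> FAULT, evict 7, frames=[4,6,1,5] (faults so far: 6)
  step 9: ref 3 -> FAULT, evict 6, frames=[4,3,1,5] (faults so far: 7)
  step 10: ref 5 -> HIT, frames=[4,3,1,5] (faults so far: 7)
  step 11: ref 4 -> HIT, frames=[4,3,1,5] (faults so far: 7)
  step 12: ref 6 -> FAULT, evict 1, frames=[4,3,6,5] (faults so far: 8)
  step 13: ref 4 -> HIT, frames=[4,3,6,5] (faults so far: 8)
  step 14: ref 5 -> HIT, frames=[4,3,6,5] (faults so far: 8)
  LRU total faults: 8
--- Optimal ---
  step 0: ref 2 -> FAULT, frames=[2,-,-,-] (faults so far: 1)
  step 1: ref 6 -> FAULT, frames=[2,6,-,-] (faults so far: 2)
  step 2: ref 7 -> FAULT, frames=[2,6,7,-] (faults so far: 3)
  step 3: ref 5 -> FAULT, frames=[2,6,7,5] (faults so far: 4)
  step 4: ref 5 -> HIT, frames=[2,6,7,5] (faults so far: 4)
  step 5: ref 6 -> HIT, frames=[2,6,7,5] (faults so far: 4)
  step 6: ref 5 -> HIT, frames=[2,6,7,5] (faults so far: 4)
  step 7: ref 4 -> FAULT, evict 2, frames=[4,6,7,5] (faults so far: 5)
  step 8: ref 1 -> FAULT, evict 7, frames=[4,6,1,5] (faults so far: 6)
  step 9: ref 3 -> FAULT, evict 1, frames=[4,6,3,5] (faults so far: 7)
  step 10: ref 5 -> HIT, frames=[4,6,3,5] (faults so far: 7)
  step 11: ref 4 -> HIT, frames=[4,6,3,5] (faults so far: 7)
  step 12: ref 6 -> HIT, frames=[4,6,3,5] (faults so far: 7)
  step 13: ref 4 -> HIT, frames=[4,6,3,5] (faults so far: 7)
  step 14: ref 5 -> HIT, frames=[4,6,3,5] (faults so far: 7)
  Optimal total faults: 7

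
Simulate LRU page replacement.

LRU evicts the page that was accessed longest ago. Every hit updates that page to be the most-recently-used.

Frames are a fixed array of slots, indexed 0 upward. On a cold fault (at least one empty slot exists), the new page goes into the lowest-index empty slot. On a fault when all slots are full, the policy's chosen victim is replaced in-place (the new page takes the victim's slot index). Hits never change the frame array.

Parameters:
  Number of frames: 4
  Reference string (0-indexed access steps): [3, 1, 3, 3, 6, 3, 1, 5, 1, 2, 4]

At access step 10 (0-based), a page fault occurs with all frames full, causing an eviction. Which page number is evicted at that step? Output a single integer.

Step 0: ref 3 -> FAULT, frames=[3,-,-,-]
Step 1: ref 1 -> FAULT, frames=[3,1,-,-]
Step 2: ref 3 -> HIT, frames=[3,1,-,-]
Step 3: ref 3 -> HIT, frames=[3,1,-,-]
Step 4: ref 6 -> FAULT, frames=[3,1,6,-]
Step 5: ref 3 -> HIT, frames=[3,1,6,-]
Step 6: ref 1 -> HIT, frames=[3,1,6,-]
Step 7: ref 5 -> FAULT, frames=[3,1,6,5]
Step 8: ref 1 -> HIT, frames=[3,1,6,5]
Step 9: ref 2 -> FAULT, evict 6, frames=[3,1,2,5]
Step 10: ref 4 -> FAULT, evict 3, frames=[4,1,2,5]
At step 10: evicted page 3

Answer: 3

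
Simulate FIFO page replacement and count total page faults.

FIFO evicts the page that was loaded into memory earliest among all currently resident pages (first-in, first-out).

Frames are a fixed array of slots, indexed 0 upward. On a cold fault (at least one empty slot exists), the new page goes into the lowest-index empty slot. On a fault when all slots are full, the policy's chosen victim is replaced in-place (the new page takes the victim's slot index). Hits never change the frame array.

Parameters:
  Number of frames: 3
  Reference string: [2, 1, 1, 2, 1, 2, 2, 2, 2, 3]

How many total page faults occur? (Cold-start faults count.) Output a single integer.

Step 0: ref 2 → FAULT, frames=[2,-,-]
Step 1: ref 1 → FAULT, frames=[2,1,-]
Step 2: ref 1 → HIT, frames=[2,1,-]
Step 3: ref 2 → HIT, frames=[2,1,-]
Step 4: ref 1 → HIT, frames=[2,1,-]
Step 5: ref 2 → HIT, frames=[2,1,-]
Step 6: ref 2 → HIT, frames=[2,1,-]
Step 7: ref 2 → HIT, frames=[2,1,-]
Step 8: ref 2 → HIT, frames=[2,1,-]
Step 9: ref 3 → FAULT, frames=[2,1,3]
Total faults: 3

Answer: 3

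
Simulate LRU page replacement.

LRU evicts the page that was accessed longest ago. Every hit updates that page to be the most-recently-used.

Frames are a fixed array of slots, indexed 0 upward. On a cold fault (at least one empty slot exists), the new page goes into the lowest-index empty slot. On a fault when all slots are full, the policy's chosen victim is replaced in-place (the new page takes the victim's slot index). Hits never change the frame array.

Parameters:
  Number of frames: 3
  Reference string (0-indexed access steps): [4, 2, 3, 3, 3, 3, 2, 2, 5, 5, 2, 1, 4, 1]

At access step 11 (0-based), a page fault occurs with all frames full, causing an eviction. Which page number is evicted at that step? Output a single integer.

Step 0: ref 4 -> FAULT, frames=[4,-,-]
Step 1: ref 2 -> FAULT, frames=[4,2,-]
Step 2: ref 3 -> FAULT, frames=[4,2,3]
Step 3: ref 3 -> HIT, frames=[4,2,3]
Step 4: ref 3 -> HIT, frames=[4,2,3]
Step 5: ref 3 -> HIT, frames=[4,2,3]
Step 6: ref 2 -> HIT, frames=[4,2,3]
Step 7: ref 2 -> HIT, frames=[4,2,3]
Step 8: ref 5 -> FAULT, evict 4, frames=[5,2,3]
Step 9: ref 5 -> HIT, frames=[5,2,3]
Step 10: ref 2 -> HIT, frames=[5,2,3]
Step 11: ref 1 -> FAULT, evict 3, frames=[5,2,1]
At step 11: evicted page 3

Answer: 3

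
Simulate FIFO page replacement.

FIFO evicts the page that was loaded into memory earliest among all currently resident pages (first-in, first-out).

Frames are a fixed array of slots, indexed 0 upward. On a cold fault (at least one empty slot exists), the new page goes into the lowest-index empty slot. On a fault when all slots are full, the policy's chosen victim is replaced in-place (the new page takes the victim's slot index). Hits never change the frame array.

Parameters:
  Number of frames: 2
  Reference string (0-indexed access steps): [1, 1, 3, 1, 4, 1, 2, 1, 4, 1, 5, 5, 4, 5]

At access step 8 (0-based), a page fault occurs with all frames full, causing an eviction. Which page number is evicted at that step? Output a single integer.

Step 0: ref 1 -> FAULT, frames=[1,-]
Step 1: ref 1 -> HIT, frames=[1,-]
Step 2: ref 3 -> FAULT, frames=[1,3]
Step 3: ref 1 -> HIT, frames=[1,3]
Step 4: ref 4 -> FAULT, evict 1, frames=[4,3]
Step 5: ref 1 -> FAULT, evict 3, frames=[4,1]
Step 6: ref 2 -> FAULT, evict 4, frames=[2,1]
Step 7: ref 1 -> HIT, frames=[2,1]
Step 8: ref 4 -> FAULT, evict 1, frames=[2,4]
At step 8: evicted page 1

Answer: 1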